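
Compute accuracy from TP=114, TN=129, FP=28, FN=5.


Accuracy = (TP+TN)/(TP+TN+FP+FN)
= (114+129)/(276)
= 243/276 = 88.04%

88.04%


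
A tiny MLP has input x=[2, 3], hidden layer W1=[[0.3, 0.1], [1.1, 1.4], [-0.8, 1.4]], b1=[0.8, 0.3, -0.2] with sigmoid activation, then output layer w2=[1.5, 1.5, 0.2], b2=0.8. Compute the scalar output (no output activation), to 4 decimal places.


z1[0] = (0.3)·(2) + (0.1)·(3) + 0.8 = 1.7
z1[1] = (1.1)·(2) + (1.4)·(3) + 0.3 = 6.7
z1[2] = (-0.8)·(2) + (1.4)·(3) - 0.2 = 2.4
h = sigmoid(z1) = [0.8455, 0.9988, 0.9168]
output = (1.5)·(0.8455) + (1.5)·(0.9988) + (0.2)·(0.9168) + 0.8 = 3.7498

3.7498


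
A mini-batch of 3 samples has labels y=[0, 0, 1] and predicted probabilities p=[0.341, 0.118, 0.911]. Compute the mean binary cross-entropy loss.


L[0] = -ln(1-0.341) = -ln(0.659) = 0.417
L[1] = -ln(1-0.118) = -ln(0.882) = 0.1256
L[2] = -ln(0.911) = 0.0932
mean = (0.417 + 0.1256 + 0.0932)/3 = 0.2119

0.2119


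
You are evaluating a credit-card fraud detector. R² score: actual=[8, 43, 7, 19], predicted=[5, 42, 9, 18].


ȳ = 19.25
SS_res = Σ(y-ŷ)² = 15
SS_tot = Σ(y-ȳ)² = 840.75
R² = 1 - SS_res/SS_tot = 1 - 0.0178 = 0.9822

0.9822


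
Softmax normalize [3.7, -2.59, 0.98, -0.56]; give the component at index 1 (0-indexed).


Exponentials: e^3.7=40.4473, e^-2.59=0.075, e^0.98=2.6645, e^-0.56=0.5712
Sum = 43.758
Softmax = [0.9243, 0.0017, 0.0609, 0.0131]
p[1] = 0.075/43.758 = 0.0017

0.0017


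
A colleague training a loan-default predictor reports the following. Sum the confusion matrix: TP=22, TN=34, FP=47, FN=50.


Total = TP + TN + FP + FN
= 22 + 34 + 47 + 50
= 153
(Predicted positive: 69, predicted negative: 84)

153


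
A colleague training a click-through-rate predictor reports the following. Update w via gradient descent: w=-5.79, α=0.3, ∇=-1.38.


w_new = w - α·∇
= -5.79 - 0.3·-1.38
= -5.79 + 0.414
= -5.376

-5.376


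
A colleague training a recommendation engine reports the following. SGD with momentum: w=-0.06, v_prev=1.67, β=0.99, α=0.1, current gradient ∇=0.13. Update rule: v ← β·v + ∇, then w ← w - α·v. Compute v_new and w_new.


v_new = 0.99·1.67 + 0.13 = 1.6533 + 0.13 = 1.7833
w_new = -0.06 - 0.1·1.7833 = -0.06 - 0.17833 = -0.23833

v_new=1.7833, w_new=-0.23833


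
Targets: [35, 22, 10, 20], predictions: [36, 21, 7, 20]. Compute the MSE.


Squared errors: (35-36)²=1, (22-21)²=1, (10-7)²=9, (20-20)²=0
Sum = 11
MSE = 11/4 = 11/4

11/4


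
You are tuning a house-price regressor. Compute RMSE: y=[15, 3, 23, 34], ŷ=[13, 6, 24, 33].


MSE = 15/4 = 3.75
RMSE = √(15/4) = 1.9365

1.9365


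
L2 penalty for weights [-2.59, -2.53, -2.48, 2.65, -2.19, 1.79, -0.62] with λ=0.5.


‖w‖₂² = (-2.59)² + (-2.53)² + (-2.48)² + (2.65)² + (-2.19)² + (1.79)² + (-0.62)²
     = 6.7081 + 6.4009 + 6.1504 + 7.0225 + 4.7961 + 3.2041 + 0.3844
     = 34.6665
λ·‖w‖₂² = 0.5·34.6665 = 17.33325

17.33325


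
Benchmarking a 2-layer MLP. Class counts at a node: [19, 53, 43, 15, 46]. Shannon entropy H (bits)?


Probabilities: [19/176, 53/176, 43/176, 15/176, 46/176] ≈ [0.108, 0.3011, 0.2443, 0.0852, 0.2614]
H = -((19/176)·log₂(19/176) + (53/176)·log₂(53/176) + (43/176)·log₂(43/176) + (15/176)·log₂(15/176) + (46/176)·log₂(46/176))
  = 2.1736 bits

2.1736 bits


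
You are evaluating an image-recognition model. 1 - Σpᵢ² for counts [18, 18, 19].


Probabilities: [18/55, 18/55, 19/55] ≈ [0.3273, 0.3273, 0.3455]
Σpᵢ² = (324 + 324 + 361)/55² = 1009/3025
Gini = 1 - Σpᵢ² = 1 - 1009/3025 = 0.6664

0.6664


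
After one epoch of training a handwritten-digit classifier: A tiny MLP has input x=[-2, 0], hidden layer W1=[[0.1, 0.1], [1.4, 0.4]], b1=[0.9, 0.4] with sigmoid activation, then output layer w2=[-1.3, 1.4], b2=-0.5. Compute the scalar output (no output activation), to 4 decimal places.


z1[0] = (0.1)·(-2) + (0.1)·(0) + 0.9 = 0.7
z1[1] = (1.4)·(-2) + (0.4)·(0) + 0.4 = -2.4
h = sigmoid(z1) = [0.6682, 0.0832]
output = (-1.3)·(0.6682) + (1.4)·(0.0832) - 0.5 = -1.2522

-1.2522


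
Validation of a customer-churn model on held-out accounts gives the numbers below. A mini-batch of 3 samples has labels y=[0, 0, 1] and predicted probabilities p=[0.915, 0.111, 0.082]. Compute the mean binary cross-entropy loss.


L[0] = -ln(1-0.915) = -ln(0.085) = 2.4651
L[1] = -ln(1-0.111) = -ln(0.889) = 0.1177
L[2] = -ln(0.082) = 2.501
mean = (2.4651 + 0.1177 + 2.501)/3 = 1.6946

1.6946


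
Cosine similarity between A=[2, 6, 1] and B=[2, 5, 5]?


A·B = 2·2 + 6·5 + 1·5 = 39
‖A‖ = √41 = 6.4031, ‖B‖ = √54 = 7.3485
cos = 39/(√41·√54) = 39/√2214 = 0.8288

0.8288


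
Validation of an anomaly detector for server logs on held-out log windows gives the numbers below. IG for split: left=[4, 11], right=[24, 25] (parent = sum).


Parent = [28, 36], H_parent = 0.9887
H_left = 0.8366 (n=15), H_right = 0.9997 (n=49)
H_children = (15/64)·0.8366 + (49/64)·0.9997 = 0.9615
IG = 0.9887 - 0.9615 = 0.0272

0.0272


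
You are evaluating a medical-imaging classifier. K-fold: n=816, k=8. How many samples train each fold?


Fold size = 816/8 = 102
Training per fold = 816 - 102 = 714

714


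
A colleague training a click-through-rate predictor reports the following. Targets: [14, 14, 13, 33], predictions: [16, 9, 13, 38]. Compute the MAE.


Absolute errors: |14-16|=2, |14-9|=5, |13-13|=0, |33-38|=5
Sum = 12
MAE = 12/4 = 3

3


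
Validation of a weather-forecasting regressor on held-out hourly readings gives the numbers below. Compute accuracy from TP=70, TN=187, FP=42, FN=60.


Accuracy = (TP+TN)/(TP+TN+FP+FN)
= (70+187)/(359)
= 257/359 = 71.59%

71.59%


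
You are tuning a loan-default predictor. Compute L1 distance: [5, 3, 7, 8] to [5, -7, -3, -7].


d = |5-5| + |3+ 7| + |7+ 3| + |8+ 7|
  = 0 + 10 + 10 + 15
  = 35

35


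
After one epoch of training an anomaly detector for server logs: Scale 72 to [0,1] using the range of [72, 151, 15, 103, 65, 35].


min=15, max=151
(72-15)/(151-15) = 57/136 = 0.4191

0.4191


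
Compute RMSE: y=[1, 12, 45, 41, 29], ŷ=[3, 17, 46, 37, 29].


MSE = 46/5 = 9.2
RMSE = √(46/5) = 3.0332

3.0332


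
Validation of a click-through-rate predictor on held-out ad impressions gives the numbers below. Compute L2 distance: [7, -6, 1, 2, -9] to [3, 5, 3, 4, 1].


d = √((7-3)² + (-6-5)² + (1-3)² + (2-4)² + (-9-1)²)
  = √(16 + 121 + 4 + 4 + 100)
  = √245 = 15.6525

15.6525


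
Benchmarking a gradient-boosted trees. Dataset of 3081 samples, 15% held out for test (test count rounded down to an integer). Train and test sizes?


Test = ⌊3081·15/100⌋ = 462
Train = 3081 - 462 = 2619

Train: 2619, Test: 462


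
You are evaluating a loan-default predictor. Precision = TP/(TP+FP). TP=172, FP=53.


Precision = TP/(TP+FP)
= 172/(172+53)
= 172/225 = 76.44%

76.44%


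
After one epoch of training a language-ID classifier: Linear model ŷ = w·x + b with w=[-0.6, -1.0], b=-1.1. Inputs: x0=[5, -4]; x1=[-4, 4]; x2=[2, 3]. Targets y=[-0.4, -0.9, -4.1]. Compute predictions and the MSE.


ŷ0 = (-0.6)·(5) + (-1.0)·(-4) - 1.1 = -0.1
ŷ1 = (-0.6)·(-4) + (-1.0)·(4) - 1.1 = -2.7
ŷ2 = (-0.6)·(2) + (-1.0)·(3) - 1.1 = -5.3
errors² = [0.09, 3.24, 1.44]
MSE = 4.7700/3 = 1.59

1.59


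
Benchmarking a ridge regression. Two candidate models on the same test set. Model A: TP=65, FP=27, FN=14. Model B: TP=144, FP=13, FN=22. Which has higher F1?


Model A: P=65/92=0.7065, R=65/79=0.8228, F1=2PR/(P+R)=2TP/(2TP+FP+FN)=130/171=0.7602
Model B: P=144/157=0.9172, R=144/166=0.8675, F1=2PR/(P+R)=2TP/(2TP+FP+FN)=288/323=0.8916
0.7602 < 0.8916 → Model B

Model B


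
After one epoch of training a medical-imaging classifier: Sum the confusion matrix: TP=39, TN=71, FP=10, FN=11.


Total = TP + TN + FP + FN
= 39 + 71 + 10 + 11
= 131
(Predicted positive: 49, predicted negative: 82)

131


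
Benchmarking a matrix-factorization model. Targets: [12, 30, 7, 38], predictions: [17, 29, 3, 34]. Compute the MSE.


Squared errors: (12-17)²=25, (30-29)²=1, (7-3)²=16, (38-34)²=16
Sum = 58
MSE = 58/4 = 29/2

29/2


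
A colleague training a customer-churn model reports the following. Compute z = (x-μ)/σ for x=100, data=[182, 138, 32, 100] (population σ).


μ = 113, σ = 55.0364
z = (100 - 113)/55.0364 = -0.2362

-0.2362


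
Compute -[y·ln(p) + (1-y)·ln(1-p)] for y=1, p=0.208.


BCE = -[y·ln(p) + (1-y)·ln(1-p)]
= -1·ln(0.208) - 0
= -ln(0.208) = 1.5702

1.5702


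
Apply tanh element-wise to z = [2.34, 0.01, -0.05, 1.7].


tanh(2.34) = 0.9816
tanh(0.01) = 0.01
tanh(-0.05) = -0.05
tanh(1.7) = 0.9354
result = [0.9816, 0.01, -0.05, 0.9354]

[0.9816, 0.01, -0.05, 0.9354]


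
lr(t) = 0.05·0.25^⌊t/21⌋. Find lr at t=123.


n_drops = ⌊123/21⌋ = 5
lr = 0.05·0.25^5 = 0.05·0.0009765625 = 0.000048828125

0.000048828125


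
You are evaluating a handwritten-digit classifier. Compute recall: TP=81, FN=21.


Recall = TP/(TP+FN)
= 81/(81+21)
= 81/102 = 79.41%

79.41%


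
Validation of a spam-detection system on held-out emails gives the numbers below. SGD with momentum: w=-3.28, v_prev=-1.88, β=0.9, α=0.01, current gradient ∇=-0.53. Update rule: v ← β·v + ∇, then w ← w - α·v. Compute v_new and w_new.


v_new = 0.9·-1.88 - 0.53 = -1.692 - 0.53 = -2.222
w_new = -3.28 - 0.01·-2.222 = -3.28 + 0.02222 = -3.25778

v_new=-2.222, w_new=-3.25778


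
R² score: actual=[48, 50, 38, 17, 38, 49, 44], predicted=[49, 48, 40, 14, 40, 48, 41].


ȳ = 40.5714
SS_res = Σ(y-ŷ)² = 32
SS_tot = Σ(y-ȳ)² = 795.71
R² = 1 - SS_res/SS_tot = 1 - 0.0402 = 0.9598

0.9598


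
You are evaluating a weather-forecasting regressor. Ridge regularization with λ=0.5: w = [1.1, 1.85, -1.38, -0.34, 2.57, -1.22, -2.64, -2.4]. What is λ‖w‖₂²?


‖w‖₂² = (1.1)² + (1.85)² + (-1.38)² + (-0.34)² + (2.57)² + (-1.22)² + (-2.64)² + (-2.4)²
     = 1.21 + 3.4225 + 1.9044 + 0.1156 + 6.6049 + 1.4884 + 6.9696 + 5.76
     = 27.4754
λ·‖w‖₂² = 0.5·27.4754 = 13.7377

13.7377


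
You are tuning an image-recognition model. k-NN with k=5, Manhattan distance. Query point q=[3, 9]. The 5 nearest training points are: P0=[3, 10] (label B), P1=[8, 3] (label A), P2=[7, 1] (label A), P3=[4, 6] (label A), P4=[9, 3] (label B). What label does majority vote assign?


d(q,P0) = 1  (label B)
d(q,P1) = 11  (label A)
d(q,P2) = 12  (label A)
d(q,P3) = 4  (label A)
d(q,P4) = 12  (label B)
Votes: A=3, B=2
Majority → A

A


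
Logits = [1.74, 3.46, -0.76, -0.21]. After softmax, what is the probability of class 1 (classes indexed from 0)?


Exponentials: e^1.74=5.6973, e^3.46=31.817, e^-0.76=0.4677, e^-0.21=0.8106
Sum = 38.7926
Softmax = [0.1469, 0.8202, 0.0121, 0.0209]
p[1] = 31.817/38.7926 = 0.8202

0.8202


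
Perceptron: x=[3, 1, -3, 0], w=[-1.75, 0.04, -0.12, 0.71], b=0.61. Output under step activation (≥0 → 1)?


z = (3)·(-1.75) + (1)·(0.04) + (-3)·(-0.12) + (0)·(0.71) + 0.61
  = -4.24
step(z) = 0 (z<0)

0


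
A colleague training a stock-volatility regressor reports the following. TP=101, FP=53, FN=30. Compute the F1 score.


Precision = 101/154 = 0.6558
Recall = 101/131 = 0.771
F1 = 2·P·R/(P+R) = 2·TP/(2·TP+FP+FN) = 202/(202+53+30) = 202/285 = 0.7088

0.7088


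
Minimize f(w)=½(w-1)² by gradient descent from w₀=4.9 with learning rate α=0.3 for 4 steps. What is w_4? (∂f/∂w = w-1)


step 1: grad = 4.9-1 = 3.9; w = 4.9 - 0.3·(3.9) = 3.73
step 2: grad = 3.73-1 = 2.73; w = 3.73 - 0.3·(2.73) = 2.911
step 3: grad = 2.911-1 = 1.911; w = 2.911 - 0.3·(1.911) = 2.3377
step 4: grad = 2.3377-1 = 1.3377; w = 2.3377 - 0.3·(1.3377) = 1.93639

1.93639


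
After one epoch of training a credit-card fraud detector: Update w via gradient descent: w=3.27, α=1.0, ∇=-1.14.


w_new = w - α·∇
= 3.27 - 1.0·-1.14
= 3.27 + 1.14
= 4.41

4.41


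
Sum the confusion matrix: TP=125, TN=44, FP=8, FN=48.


Total = TP + TN + FP + FN
= 125 + 44 + 8 + 48
= 225
(Predicted positive: 133, predicted negative: 92)

225


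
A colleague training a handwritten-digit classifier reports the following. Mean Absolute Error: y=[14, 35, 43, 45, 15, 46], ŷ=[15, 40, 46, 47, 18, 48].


Absolute errors: |14-15|=1, |35-40|=5, |43-46|=3, |45-47|=2, |15-18|=3, |46-48|=2
Sum = 16
MAE = 16/6 = 8/3

8/3


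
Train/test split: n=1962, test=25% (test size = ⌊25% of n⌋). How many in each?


Test = ⌊1962·25/100⌋ = 490
Train = 1962 - 490 = 1472

Train: 1472, Test: 490


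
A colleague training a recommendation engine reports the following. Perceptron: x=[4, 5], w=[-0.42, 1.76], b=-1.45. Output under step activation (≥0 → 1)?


z = (4)·(-0.42) + (5)·(1.76) - 1.45
  = 5.67
step(z) = 1 (z≥0)

1


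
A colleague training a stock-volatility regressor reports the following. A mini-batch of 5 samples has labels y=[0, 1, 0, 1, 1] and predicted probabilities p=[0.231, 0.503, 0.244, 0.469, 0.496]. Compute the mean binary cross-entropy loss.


L[0] = -ln(1-0.231) = -ln(0.769) = 0.2627
L[1] = -ln(0.503) = 0.6872
L[2] = -ln(1-0.244) = -ln(0.756) = 0.2797
L[3] = -ln(0.469) = 0.7572
L[4] = -ln(0.496) = 0.7012
mean = (0.2627 + 0.6872 + 0.2797 + 0.7572 + 0.7012)/5 = 0.5376

0.5376


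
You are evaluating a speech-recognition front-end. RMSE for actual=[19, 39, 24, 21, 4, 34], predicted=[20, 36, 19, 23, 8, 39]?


MSE = 80/6 = 13.3333
RMSE = √(80/6) = 3.6515

3.6515


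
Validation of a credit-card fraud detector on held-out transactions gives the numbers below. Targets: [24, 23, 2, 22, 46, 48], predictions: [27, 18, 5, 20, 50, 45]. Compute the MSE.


Squared errors: (24-27)²=9, (23-18)²=25, (2-5)²=9, (22-20)²=4, (46-50)²=16, (48-45)²=9
Sum = 72
MSE = 72/6 = 12

12


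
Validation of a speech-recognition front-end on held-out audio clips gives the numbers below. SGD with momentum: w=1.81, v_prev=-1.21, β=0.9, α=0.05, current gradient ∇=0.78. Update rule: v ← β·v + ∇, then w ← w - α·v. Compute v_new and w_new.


v_new = 0.9·-1.21 + 0.78 = -1.089 + 0.78 = -0.309
w_new = 1.81 - 0.05·-0.309 = 1.81 + 0.01545 = 1.82545

v_new=-0.309, w_new=1.82545


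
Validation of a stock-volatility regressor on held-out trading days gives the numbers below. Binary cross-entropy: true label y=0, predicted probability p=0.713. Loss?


BCE = -[y·ln(p) + (1-y)·ln(1-p)]
= -0 - 1·ln(1-0.713)
= -ln(0.287) = 1.2483

1.2483


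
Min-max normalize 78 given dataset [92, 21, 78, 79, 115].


min=21, max=115
(78-21)/(115-21) = 57/94 = 0.6064

0.6064


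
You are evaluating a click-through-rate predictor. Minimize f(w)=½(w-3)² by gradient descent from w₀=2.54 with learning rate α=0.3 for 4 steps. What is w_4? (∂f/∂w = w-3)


step 1: grad = 2.54-3 = -0.46; w = 2.54 - 0.3·(-0.46) = 2.678
step 2: grad = 2.678-3 = -0.322; w = 2.678 - 0.3·(-0.322) = 2.7746
step 3: grad = 2.7746-3 = -0.2254; w = 2.7746 - 0.3·(-0.2254) = 2.84222
step 4: grad = 2.84222-3 = -0.15778; w = 2.84222 - 0.3·(-0.15778) = 2.889554

2.889554


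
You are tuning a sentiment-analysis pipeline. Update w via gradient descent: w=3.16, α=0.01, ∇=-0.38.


w_new = w - α·∇
= 3.16 - 0.01·-0.38
= 3.16 + 0.0038
= 3.1638

3.1638


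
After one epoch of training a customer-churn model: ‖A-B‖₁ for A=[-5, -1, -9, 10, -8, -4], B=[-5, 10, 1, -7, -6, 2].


d = |-5+ 5| + |-1-10| + |-9-1| + |10+ 7| + |-8+ 6| + |-4-2|
  = 0 + 11 + 10 + 17 + 2 + 6
  = 46

46


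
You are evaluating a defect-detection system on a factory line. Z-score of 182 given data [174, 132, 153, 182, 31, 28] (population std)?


μ = 116.6667, σ = 63.6544
z = (182 - 116.6667)/63.6544 = 1.0264

1.0264


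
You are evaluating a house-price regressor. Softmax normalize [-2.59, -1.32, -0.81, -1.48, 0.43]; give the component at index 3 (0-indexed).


Exponentials: e^-2.59=0.075, e^-1.32=0.2671, e^-0.81=0.4449, e^-1.48=0.2276, e^0.43=1.5373
Sum = 2.5519
Softmax = [0.0294, 0.1047, 0.1743, 0.0892, 0.6024]
p[3] = 0.2276/2.5519 = 0.0892

0.0892


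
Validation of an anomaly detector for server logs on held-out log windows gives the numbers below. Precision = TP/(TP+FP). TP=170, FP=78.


Precision = TP/(TP+FP)
= 170/(170+78)
= 170/248 = 68.55%

68.55%


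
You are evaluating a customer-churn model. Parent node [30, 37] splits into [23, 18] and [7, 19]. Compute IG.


Parent = [30, 37], H_parent = 0.9921
H_left = 0.9892 (n=41), H_right = 0.8404 (n=26)
H_children = (41/67)·0.9892 + (26/67)·0.8404 = 0.9315
IG = 0.9921 - 0.9315 = 0.0606

0.0606


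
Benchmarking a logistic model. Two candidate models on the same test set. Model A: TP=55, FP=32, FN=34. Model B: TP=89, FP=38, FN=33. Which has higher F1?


Model A: P=55/87=0.6322, R=55/89=0.618, F1=2PR/(P+R)=2TP/(2TP+FP+FN)=110/176=0.625
Model B: P=89/127=0.7008, R=89/122=0.7295, F1=2PR/(P+R)=2TP/(2TP+FP+FN)=178/249=0.7149
0.625 < 0.7149 → Model B

Model B


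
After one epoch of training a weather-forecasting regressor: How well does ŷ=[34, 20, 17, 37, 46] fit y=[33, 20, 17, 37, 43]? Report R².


ȳ = 30
SS_res = Σ(y-ŷ)² = 10
SS_tot = Σ(y-ȳ)² = 496
R² = 1 - SS_res/SS_tot = 1 - 0.0202 = 0.9798

0.9798


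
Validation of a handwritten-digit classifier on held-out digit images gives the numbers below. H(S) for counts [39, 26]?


Probabilities: [39/65, 26/65] ≈ [0.6, 0.4]
H = -((39/65)·log₂(39/65) + (26/65)·log₂(26/65))
  = 0.971 bits

0.971 bits


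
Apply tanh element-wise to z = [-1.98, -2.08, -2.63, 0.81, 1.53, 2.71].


tanh(-1.98) = -0.9626
tanh(-2.08) = -0.9693
tanh(-2.63) = -0.9897
tanh(0.81) = 0.6696
tanh(1.53) = 0.9104
tanh(2.71) = 0.9912
result = [-0.9626, -0.9693, -0.9897, 0.6696, 0.9104, 0.9912]

[-0.9626, -0.9693, -0.9897, 0.6696, 0.9104, 0.9912]


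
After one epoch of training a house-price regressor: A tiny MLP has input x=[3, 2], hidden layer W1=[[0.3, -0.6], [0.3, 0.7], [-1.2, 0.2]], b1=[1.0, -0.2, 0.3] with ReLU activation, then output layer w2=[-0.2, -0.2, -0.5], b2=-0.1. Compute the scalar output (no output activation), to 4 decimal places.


z1[0] = (0.3)·(3) + (-0.6)·(2) + 1.0 = 0.7
z1[1] = (0.3)·(3) + (0.7)·(2) - 0.2 = 2.1
z1[2] = (-1.2)·(3) + (0.2)·(2) + 0.3 = -2.9
h = ReLU(z1) = [0.7, 2.1, 0.0]
output = (-0.2)·(0.7) + (-0.2)·(2.1) + (-0.5)·(0.0) - 0.1 = -0.66

-0.66


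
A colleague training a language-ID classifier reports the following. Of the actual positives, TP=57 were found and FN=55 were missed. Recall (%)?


Recall = TP/(TP+FN)
= 57/(57+55)
= 57/112 = 50.89%

50.89%


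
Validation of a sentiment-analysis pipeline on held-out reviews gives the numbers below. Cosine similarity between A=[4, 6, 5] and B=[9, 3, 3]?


A·B = 4·9 + 6·3 + 5·3 = 69
‖A‖ = √77 = 8.775, ‖B‖ = √99 = 9.9499
cos = 69/(√77·√99) = 69/√7623 = 0.7903

0.7903


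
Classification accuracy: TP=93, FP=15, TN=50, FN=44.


Accuracy = (TP+TN)/(TP+TN+FP+FN)
= (93+50)/(202)
= 143/202 = 70.79%

70.79%


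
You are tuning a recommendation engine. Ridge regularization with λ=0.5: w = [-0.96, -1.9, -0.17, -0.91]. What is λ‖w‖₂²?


‖w‖₂² = (-0.96)² + (-1.9)² + (-0.17)² + (-0.91)²
     = 0.9216 + 3.61 + 0.0289 + 0.8281
     = 5.3886
λ·‖w‖₂² = 0.5·5.3886 = 2.6943

2.6943


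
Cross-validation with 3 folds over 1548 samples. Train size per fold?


Fold size = 1548/3 = 516
Training per fold = 1548 - 516 = 1032

1032


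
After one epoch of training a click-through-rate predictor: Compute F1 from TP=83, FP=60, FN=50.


Precision = 83/143 = 0.5804
Recall = 83/133 = 0.6241
F1 = 2·P·R/(P+R) = 2·TP/(2·TP+FP+FN) = 166/(166+60+50) = 166/276 = 0.6014

0.6014


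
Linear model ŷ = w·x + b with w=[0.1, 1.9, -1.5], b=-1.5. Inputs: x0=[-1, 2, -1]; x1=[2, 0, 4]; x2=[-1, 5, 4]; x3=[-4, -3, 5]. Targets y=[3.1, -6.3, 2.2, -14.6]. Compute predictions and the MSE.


ŷ0 = (0.1)·(-1) + (1.9)·(2) + (-1.5)·(-1) - 1.5 = 3.7
ŷ1 = (0.1)·(2) + (1.9)·(0) + (-1.5)·(4) - 1.5 = -7.3
ŷ2 = (0.1)·(-1) + (1.9)·(5) + (-1.5)·(4) - 1.5 = 1.9
ŷ3 = (0.1)·(-4) + (1.9)·(-3) + (-1.5)·(5) - 1.5 = -15.1
errors² = [0.36, 1.0, 0.09, 0.25]
MSE = 1.7000/4 = 0.425

0.425


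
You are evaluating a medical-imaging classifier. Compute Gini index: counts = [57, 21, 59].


Probabilities: [57/137, 21/137, 59/137] ≈ [0.4161, 0.1533, 0.4307]
Σpᵢ² = (3249 + 441 + 3481)/137² = 7171/18769
Gini = 1 - Σpᵢ² = 1 - 7171/18769 = 0.6179

0.6179


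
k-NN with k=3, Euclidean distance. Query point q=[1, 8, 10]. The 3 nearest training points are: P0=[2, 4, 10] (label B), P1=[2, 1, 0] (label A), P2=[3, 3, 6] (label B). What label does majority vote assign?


d(q,P0) = 4.1231  (label B)
d(q,P1) = 12.2474  (label A)
d(q,P2) = 6.7082  (label B)
Votes: A=1, B=2
Majority → B

B


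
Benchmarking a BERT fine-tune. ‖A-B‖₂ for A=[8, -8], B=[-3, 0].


d = √((8+ 3)² + (-8-0)²)
  = √(121 + 64)
  = √185 = 13.6015

13.6015


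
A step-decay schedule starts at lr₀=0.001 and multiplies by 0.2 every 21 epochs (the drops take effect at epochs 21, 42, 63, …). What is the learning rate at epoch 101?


n_drops = ⌊101/21⌋ = 4
lr = 0.001·0.2^4 = 0.001·0.0016 = 0.0000016

0.0000016


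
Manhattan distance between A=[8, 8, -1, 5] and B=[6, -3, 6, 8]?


d = |8-6| + |8+ 3| + |-1-6| + |5-8|
  = 2 + 11 + 7 + 3
  = 23

23


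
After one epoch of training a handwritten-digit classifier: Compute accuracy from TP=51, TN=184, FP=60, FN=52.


Accuracy = (TP+TN)/(TP+TN+FP+FN)
= (51+184)/(347)
= 235/347 = 67.72%

67.72%


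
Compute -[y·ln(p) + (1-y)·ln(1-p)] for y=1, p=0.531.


BCE = -[y·ln(p) + (1-y)·ln(1-p)]
= -1·ln(0.531) - 0
= -ln(0.531) = 0.633

0.633


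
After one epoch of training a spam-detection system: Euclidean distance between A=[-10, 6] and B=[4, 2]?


d = √((-10-4)² + (6-2)²)
  = √(196 + 16)
  = √212 = 14.5602

14.5602


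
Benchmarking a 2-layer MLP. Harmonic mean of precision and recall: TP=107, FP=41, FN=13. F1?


Precision = 107/148 = 0.723
Recall = 107/120 = 0.8917
F1 = 2·P·R/(P+R) = 2·TP/(2·TP+FP+FN) = 214/(214+41+13) = 214/268 = 0.7985

0.7985


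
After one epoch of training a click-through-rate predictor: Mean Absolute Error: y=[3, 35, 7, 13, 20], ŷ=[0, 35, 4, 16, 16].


Absolute errors: |3-0|=3, |35-35|=0, |7-4|=3, |13-16|=3, |20-16|=4
Sum = 13
MAE = 13/5 = 13/5

13/5


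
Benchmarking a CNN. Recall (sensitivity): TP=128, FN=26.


Recall = TP/(TP+FN)
= 128/(128+26)
= 128/154 = 83.12%

83.12%


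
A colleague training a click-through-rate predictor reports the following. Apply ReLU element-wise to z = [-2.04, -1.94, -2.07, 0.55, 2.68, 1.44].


ReLU(-2.04) = max(0, -2.04) = 0.0
ReLU(-1.94) = max(0, -1.94) = 0.0
ReLU(-2.07) = max(0, -2.07) = 0.0
ReLU(0.55) = max(0, 0.55) = 0.55
ReLU(2.68) = max(0, 2.68) = 2.68
ReLU(1.44) = max(0, 1.44) = 1.44
result = [0.0, 0.0, 0.0, 0.55, 2.68, 1.44]

[0.0, 0.0, 0.0, 0.55, 2.68, 1.44]


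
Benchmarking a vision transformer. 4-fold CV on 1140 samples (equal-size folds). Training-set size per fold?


Fold size = 1140/4 = 285
Training per fold = 1140 - 285 = 855

855


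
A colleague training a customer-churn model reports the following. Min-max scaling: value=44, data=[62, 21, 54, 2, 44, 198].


min=2, max=198
(44-2)/(198-2) = 42/196 = 0.2143

0.2143


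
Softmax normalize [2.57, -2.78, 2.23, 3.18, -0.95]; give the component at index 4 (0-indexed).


Exponentials: e^2.57=13.0658, e^-2.78=0.062, e^2.23=9.2999, e^3.18=24.0468, e^-0.95=0.3867
Sum = 46.8612
Softmax = [0.2788, 0.0013, 0.1985, 0.5131, 0.0083]
p[4] = 0.3867/46.8612 = 0.0083

0.0083


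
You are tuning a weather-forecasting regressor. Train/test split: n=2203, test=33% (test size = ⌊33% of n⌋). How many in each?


Test = ⌊2203·33/100⌋ = 726
Train = 2203 - 726 = 1477

Train: 1477, Test: 726


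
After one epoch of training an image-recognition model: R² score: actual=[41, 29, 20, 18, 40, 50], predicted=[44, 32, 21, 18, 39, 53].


ȳ = 33
SS_res = Σ(y-ŷ)² = 29
SS_tot = Σ(y-ȳ)² = 812
R² = 1 - SS_res/SS_tot = 1 - 0.0357 = 0.9643

0.9643


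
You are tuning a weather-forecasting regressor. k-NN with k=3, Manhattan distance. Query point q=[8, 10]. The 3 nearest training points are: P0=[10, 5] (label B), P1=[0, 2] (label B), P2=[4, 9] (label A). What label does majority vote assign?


d(q,P0) = 7  (label B)
d(q,P1) = 16  (label B)
d(q,P2) = 5  (label A)
Votes: A=1, B=2
Majority → B

B


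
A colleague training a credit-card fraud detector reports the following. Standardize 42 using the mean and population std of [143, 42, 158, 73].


μ = 104, σ = 48.0677
z = (42 - 104)/48.0677 = -1.2898

-1.2898


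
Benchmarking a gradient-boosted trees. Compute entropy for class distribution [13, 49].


Probabilities: [13/62, 49/62] ≈ [0.2097, 0.7903]
H = -((13/62)·log₂(13/62) + (49/62)·log₂(49/62))
  = 0.7409 bits

0.7409 bits


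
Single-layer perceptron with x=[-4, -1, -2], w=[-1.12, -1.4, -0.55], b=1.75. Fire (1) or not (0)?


z = (-4)·(-1.12) + (-1)·(-1.4) + (-2)·(-0.55) + 1.75
  = 8.73
step(z) = 1 (z≥0)

1


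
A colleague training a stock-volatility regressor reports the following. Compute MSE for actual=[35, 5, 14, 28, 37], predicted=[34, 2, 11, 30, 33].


Squared errors: (35-34)²=1, (5-2)²=9, (14-11)²=9, (28-30)²=4, (37-33)²=16
Sum = 39
MSE = 39/5 = 39/5

39/5


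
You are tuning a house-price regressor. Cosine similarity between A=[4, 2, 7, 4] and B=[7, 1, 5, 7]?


A·B = 4·7 + 2·1 + 7·5 + 4·7 = 93
‖A‖ = √85 = 9.2195, ‖B‖ = √124 = 11.1355
cos = 93/(√85·√124) = 93/√10540 = 0.9059

0.9059


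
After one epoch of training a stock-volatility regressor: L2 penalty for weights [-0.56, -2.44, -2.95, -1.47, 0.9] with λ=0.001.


‖w‖₂² = (-0.56)² + (-2.44)² + (-2.95)² + (-1.47)² + (0.9)²
     = 0.3136 + 5.9536 + 8.7025 + 2.1609 + 0.81
     = 17.9406
λ·‖w‖₂² = 0.001·17.9406 = 0.017941

0.017941


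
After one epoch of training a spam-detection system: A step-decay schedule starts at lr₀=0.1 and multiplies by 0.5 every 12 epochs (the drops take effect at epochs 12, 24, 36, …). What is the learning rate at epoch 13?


n_drops = ⌊13/12⌋ = 1
lr = 0.1·0.5^1 = 0.1·0.5 = 0.05

0.05


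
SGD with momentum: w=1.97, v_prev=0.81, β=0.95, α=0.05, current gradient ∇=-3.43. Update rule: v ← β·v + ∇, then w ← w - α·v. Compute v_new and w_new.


v_new = 0.95·0.81 - 3.43 = 0.7695 - 3.43 = -2.6605
w_new = 1.97 - 0.05·-2.6605 = 1.97 + 0.133025 = 2.103025

v_new=-2.6605, w_new=2.103025


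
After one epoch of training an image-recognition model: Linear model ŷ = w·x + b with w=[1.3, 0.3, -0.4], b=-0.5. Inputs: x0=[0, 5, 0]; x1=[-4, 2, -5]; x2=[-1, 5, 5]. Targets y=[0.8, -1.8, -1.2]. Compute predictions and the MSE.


ŷ0 = (1.3)·(0) + (0.3)·(5) + (-0.4)·(0) - 0.5 = 1.0
ŷ1 = (1.3)·(-4) + (0.3)·(2) + (-0.4)·(-5) - 0.5 = -3.1
ŷ2 = (1.3)·(-1) + (0.3)·(5) + (-0.4)·(5) - 0.5 = -2.3
errors² = [0.04, 1.69, 1.21]
MSE = 2.9400/3 = 0.98

0.98


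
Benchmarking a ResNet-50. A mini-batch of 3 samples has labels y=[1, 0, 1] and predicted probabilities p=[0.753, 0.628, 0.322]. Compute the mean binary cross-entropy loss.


L[0] = -ln(0.753) = 0.2837
L[1] = -ln(1-0.628) = -ln(0.372) = 0.9889
L[2] = -ln(0.322) = 1.1332
mean = (0.2837 + 0.9889 + 1.1332)/3 = 0.8019

0.8019


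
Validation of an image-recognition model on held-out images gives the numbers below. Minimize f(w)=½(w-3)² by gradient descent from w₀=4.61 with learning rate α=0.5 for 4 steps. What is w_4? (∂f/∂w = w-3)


step 1: grad = 4.61-3 = 1.61; w = 4.61 - 0.5·(1.61) = 3.805
step 2: grad = 3.805-3 = 0.805; w = 3.805 - 0.5·(0.805) = 3.4025
step 3: grad = 3.4025-3 = 0.4025; w = 3.4025 - 0.5·(0.4025) = 3.20125
step 4: grad = 3.20125-3 = 0.20125; w = 3.20125 - 0.5·(0.20125) = 3.100625

3.100625


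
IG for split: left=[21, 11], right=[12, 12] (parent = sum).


Parent = [33, 23], H_parent = 0.9769
H_left = 0.9284 (n=32), H_right = 1 (n=24)
H_children = (32/56)·0.9284 + (24/56)·1 = 0.9591
IG = 0.9769 - 0.9591 = 0.0178

0.0178


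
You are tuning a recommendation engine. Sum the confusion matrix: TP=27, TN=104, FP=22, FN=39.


Total = TP + TN + FP + FN
= 27 + 104 + 22 + 39
= 192
(Predicted positive: 49, predicted negative: 143)

192


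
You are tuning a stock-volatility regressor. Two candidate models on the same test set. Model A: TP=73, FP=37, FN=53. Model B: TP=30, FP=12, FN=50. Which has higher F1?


Model A: P=73/110=0.6636, R=73/126=0.5794, F1=2PR/(P+R)=2TP/(2TP+FP+FN)=146/236=0.6186
Model B: P=30/42=0.7143, R=30/80=0.375, F1=2PR/(P+R)=2TP/(2TP+FP+FN)=60/122=0.4918
0.6186 > 0.4918 → Model A

Model A


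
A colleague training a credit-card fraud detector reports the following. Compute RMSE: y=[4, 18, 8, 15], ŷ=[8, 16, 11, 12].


MSE = 38/4 = 9.5
RMSE = √(38/4) = 3.0822

3.0822


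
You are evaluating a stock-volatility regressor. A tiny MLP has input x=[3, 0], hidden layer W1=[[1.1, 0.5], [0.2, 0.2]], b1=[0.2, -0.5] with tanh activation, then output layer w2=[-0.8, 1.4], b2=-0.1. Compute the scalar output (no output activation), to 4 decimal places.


z1[0] = (1.1)·(3) + (0.5)·(0) + 0.2 = 3.5
z1[1] = (0.2)·(3) + (0.2)·(0) - 0.5 = 0.1
h = tanh(z1) = [0.9982, 0.0997]
output = (-0.8)·(0.9982) + (1.4)·(0.0997) - 0.1 = -0.759

-0.759


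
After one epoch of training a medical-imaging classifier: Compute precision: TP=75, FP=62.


Precision = TP/(TP+FP)
= 75/(75+62)
= 75/137 = 54.74%

54.74%


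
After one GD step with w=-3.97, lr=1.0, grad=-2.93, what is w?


w_new = w - α·∇
= -3.97 - 1.0·-2.93
= -3.97 + 2.93
= -1.04

-1.04


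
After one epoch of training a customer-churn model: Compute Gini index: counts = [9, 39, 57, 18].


Probabilities: [9/123, 39/123, 57/123, 18/123] ≈ [0.0732, 0.3171, 0.4634, 0.1463]
Σpᵢ² = (81 + 1521 + 3249 + 324)/123² = 5175/15129
Gini = 1 - Σpᵢ² = 1 - 5175/15129 = 0.6579

0.6579


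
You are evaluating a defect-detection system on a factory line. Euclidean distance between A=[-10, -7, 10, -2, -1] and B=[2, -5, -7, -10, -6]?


d = √((-10-2)² + (-7+ 5)² + (10+ 7)² + (-2+ 10)² + (-1+ 6)²)
  = √(144 + 4 + 289 + 64 + 25)
  = √526 = 22.9347

22.9347


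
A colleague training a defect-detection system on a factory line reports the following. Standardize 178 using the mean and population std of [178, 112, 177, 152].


μ = 154.75, σ = 26.7897
z = (178 - 154.75)/26.7897 = 0.8679

0.8679


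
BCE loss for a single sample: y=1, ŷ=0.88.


BCE = -[y·ln(p) + (1-y)·ln(1-p)]
= -1·ln(0.88) - 0
= -ln(0.88) = 0.1278

0.1278


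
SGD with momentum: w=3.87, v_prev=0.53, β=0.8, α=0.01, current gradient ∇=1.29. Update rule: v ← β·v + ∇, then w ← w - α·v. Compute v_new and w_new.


v_new = 0.8·0.53 + 1.29 = 0.424 + 1.29 = 1.714
w_new = 3.87 - 0.01·1.714 = 3.87 - 0.01714 = 3.85286

v_new=1.714, w_new=3.85286


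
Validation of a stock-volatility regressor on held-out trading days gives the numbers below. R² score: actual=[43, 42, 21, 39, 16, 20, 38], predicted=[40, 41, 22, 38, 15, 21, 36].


ȳ = 31.2857
SS_res = Σ(y-ŷ)² = 18
SS_tot = Σ(y-ȳ)² = 823.43
R² = 1 - SS_res/SS_tot = 1 - 0.0219 = 0.9781

0.9781


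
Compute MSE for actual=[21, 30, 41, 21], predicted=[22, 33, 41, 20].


Squared errors: (21-22)²=1, (30-33)²=9, (41-41)²=0, (21-20)²=1
Sum = 11
MSE = 11/4 = 11/4

11/4


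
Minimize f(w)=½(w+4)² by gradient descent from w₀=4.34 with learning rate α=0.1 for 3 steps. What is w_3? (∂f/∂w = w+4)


step 1: grad = 4.34+4 = 8.34; w = 4.34 - 0.1·(8.34) = 3.506
step 2: grad = 3.506+4 = 7.506; w = 3.506 - 0.1·(7.506) = 2.7554
step 3: grad = 2.7554+4 = 6.7554; w = 2.7554 - 0.1·(6.7554) = 2.07986

2.07986


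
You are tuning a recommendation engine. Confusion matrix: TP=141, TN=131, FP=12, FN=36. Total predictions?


Total = TP + TN + FP + FN
= 141 + 131 + 12 + 36
= 320
(Predicted positive: 153, predicted negative: 167)

320


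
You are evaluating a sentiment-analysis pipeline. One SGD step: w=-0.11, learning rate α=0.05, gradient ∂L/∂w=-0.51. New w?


w_new = w - α·∇
= -0.11 - 0.05·-0.51
= -0.11 + 0.0255
= -0.0845

-0.0845


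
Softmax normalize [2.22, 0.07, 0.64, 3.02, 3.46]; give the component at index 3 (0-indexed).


Exponentials: e^2.22=9.2073, e^0.07=1.0725, e^0.64=1.8965, e^3.02=20.4913, e^3.46=31.817
Sum = 64.4846
Softmax = [0.1428, 0.0166, 0.0294, 0.3178, 0.4934]
p[3] = 20.4913/64.4846 = 0.3178

0.3178


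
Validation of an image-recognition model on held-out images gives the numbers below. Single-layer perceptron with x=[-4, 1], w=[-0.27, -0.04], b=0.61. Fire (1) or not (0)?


z = (-4)·(-0.27) + (1)·(-0.04) + 0.61
  = 1.65
step(z) = 1 (z≥0)

1


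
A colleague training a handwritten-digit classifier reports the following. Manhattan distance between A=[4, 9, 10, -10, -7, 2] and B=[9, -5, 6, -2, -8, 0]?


d = |4-9| + |9+ 5| + |10-6| + |-10+ 2| + |-7+ 8| + |2-0|
  = 5 + 14 + 4 + 8 + 1 + 2
  = 34

34


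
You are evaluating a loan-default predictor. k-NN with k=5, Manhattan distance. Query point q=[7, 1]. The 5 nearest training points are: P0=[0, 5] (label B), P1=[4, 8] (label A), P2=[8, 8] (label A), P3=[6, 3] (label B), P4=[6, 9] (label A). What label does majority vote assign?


d(q,P0) = 11  (label B)
d(q,P1) = 10  (label A)
d(q,P2) = 8  (label A)
d(q,P3) = 3  (label B)
d(q,P4) = 9  (label A)
Votes: A=3, B=2
Majority → A

A


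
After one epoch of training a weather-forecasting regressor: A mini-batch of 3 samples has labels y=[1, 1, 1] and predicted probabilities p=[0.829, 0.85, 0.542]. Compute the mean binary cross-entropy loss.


L[0] = -ln(0.829) = 0.1875
L[1] = -ln(0.85) = 0.1625
L[2] = -ln(0.542) = 0.6125
mean = (0.1875 + 0.1625 + 0.6125)/3 = 0.3208

0.3208


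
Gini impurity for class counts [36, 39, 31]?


Probabilities: [36/106, 39/106, 31/106] ≈ [0.3396, 0.3679, 0.2925]
Σpᵢ² = (1296 + 1521 + 961)/106² = 3778/11236
Gini = 1 - Σpᵢ² = 1 - 3778/11236 = 0.6638

0.6638


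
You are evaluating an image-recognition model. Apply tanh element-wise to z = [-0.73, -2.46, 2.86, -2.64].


tanh(-0.73) = -0.6231
tanh(-2.46) = -0.9855
tanh(2.86) = 0.9935
tanh(-2.64) = -0.9899
result = [-0.6231, -0.9855, 0.9935, -0.9899]

[-0.6231, -0.9855, 0.9935, -0.9899]


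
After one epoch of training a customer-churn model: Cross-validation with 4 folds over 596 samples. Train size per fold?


Fold size = 596/4 = 149
Training per fold = 596 - 149 = 447

447


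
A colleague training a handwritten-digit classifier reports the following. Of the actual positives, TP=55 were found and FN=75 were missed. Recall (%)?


Recall = TP/(TP+FN)
= 55/(55+75)
= 55/130 = 42.31%

42.31%


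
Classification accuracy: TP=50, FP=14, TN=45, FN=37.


Accuracy = (TP+TN)/(TP+TN+FP+FN)
= (50+45)/(146)
= 95/146 = 65.07%

65.07%


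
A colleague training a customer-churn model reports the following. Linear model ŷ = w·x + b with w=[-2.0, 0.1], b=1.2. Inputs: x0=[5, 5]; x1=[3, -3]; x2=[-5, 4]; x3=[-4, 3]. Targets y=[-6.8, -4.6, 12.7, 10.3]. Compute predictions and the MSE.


ŷ0 = (-2.0)·(5) + (0.1)·(5) + 1.2 = -8.3
ŷ1 = (-2.0)·(3) + (0.1)·(-3) + 1.2 = -5.1
ŷ2 = (-2.0)·(-5) + (0.1)·(4) + 1.2 = 11.6
ŷ3 = (-2.0)·(-4) + (0.1)·(3) + 1.2 = 9.5
errors² = [2.25, 0.25, 1.21, 0.64]
MSE = 4.3500/4 = 1.0875

1.0875


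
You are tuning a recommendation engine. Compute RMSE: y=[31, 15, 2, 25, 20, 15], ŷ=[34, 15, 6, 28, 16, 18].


MSE = 59/6 = 9.8333
RMSE = √(59/6) = 3.1358

3.1358


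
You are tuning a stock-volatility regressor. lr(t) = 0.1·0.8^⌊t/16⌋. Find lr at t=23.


n_drops = ⌊23/16⌋ = 1
lr = 0.1·0.8^1 = 0.1·0.8 = 0.08

0.08


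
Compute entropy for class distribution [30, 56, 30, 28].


Probabilities: [30/144, 56/144, 30/144, 28/144] ≈ [0.2083, 0.3889, 0.2083, 0.1944]
H = -((30/144)·log₂(30/144) + (56/144)·log₂(56/144) + (30/144)·log₂(30/144) + (28/144)·log₂(28/144))
  = 1.9322 bits

1.9322 bits


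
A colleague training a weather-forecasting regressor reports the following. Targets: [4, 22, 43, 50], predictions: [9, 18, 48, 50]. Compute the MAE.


Absolute errors: |4-9|=5, |22-18|=4, |43-48|=5, |50-50|=0
Sum = 14
MAE = 14/4 = 7/2

7/2


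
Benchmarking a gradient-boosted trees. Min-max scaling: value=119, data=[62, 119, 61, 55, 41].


min=41, max=119
(119-41)/(119-41) = 78/78 = 1.0

1.0


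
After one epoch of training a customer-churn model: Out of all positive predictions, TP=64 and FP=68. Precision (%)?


Precision = TP/(TP+FP)
= 64/(64+68)
= 64/132 = 48.48%

48.48%


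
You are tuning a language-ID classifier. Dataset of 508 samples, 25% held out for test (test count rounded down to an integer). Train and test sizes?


Test = ⌊508·25/100⌋ = 127
Train = 508 - 127 = 381

Train: 381, Test: 127


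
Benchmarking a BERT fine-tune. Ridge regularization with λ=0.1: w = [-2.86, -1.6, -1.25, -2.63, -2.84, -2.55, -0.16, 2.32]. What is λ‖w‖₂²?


‖w‖₂² = (-2.86)² + (-1.6)² + (-1.25)² + (-2.63)² + (-2.84)² + (-2.55)² + (-0.16)² + (2.32)²
     = 8.1796 + 2.56 + 1.5625 + 6.9169 + 8.0656 + 6.5025 + 0.0256 + 5.3824
     = 39.1951
λ·‖w‖₂² = 0.1·39.1951 = 3.91951

3.91951


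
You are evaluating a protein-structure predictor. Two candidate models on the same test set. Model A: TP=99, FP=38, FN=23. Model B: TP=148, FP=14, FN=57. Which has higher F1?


Model A: P=99/137=0.7226, R=99/122=0.8115, F1=2PR/(P+R)=2TP/(2TP+FP+FN)=198/259=0.7645
Model B: P=148/162=0.9136, R=148/205=0.722, F1=2PR/(P+R)=2TP/(2TP+FP+FN)=296/367=0.8065
0.7645 < 0.8065 → Model B

Model B


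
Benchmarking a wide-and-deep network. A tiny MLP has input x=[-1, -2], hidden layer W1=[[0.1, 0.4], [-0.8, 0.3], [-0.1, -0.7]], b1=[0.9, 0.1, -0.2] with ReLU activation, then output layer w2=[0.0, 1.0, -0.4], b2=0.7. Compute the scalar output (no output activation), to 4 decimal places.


z1[0] = (0.1)·(-1) + (0.4)·(-2) + 0.9 = 0.0
z1[1] = (-0.8)·(-1) + (0.3)·(-2) + 0.1 = 0.3
z1[2] = (-0.1)·(-1) + (-0.7)·(-2) - 0.2 = 1.3
h = ReLU(z1) = [0.0, 0.3, 1.3]
output = (0.0)·(0.0) + (1.0)·(0.3) + (-0.4)·(1.3) + 0.7 = 0.48

0.48


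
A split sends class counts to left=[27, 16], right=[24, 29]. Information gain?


Parent = [51, 45], H_parent = 0.9972
H_left = 0.9523 (n=43), H_right = 0.9936 (n=53)
H_children = (43/96)·0.9523 + (53/96)·0.9936 = 0.9751
IG = 0.9972 - 0.9751 = 0.0221

0.0221


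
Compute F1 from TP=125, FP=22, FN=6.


Precision = 125/147 = 0.8503
Recall = 125/131 = 0.9542
F1 = 2·P·R/(P+R) = 2·TP/(2·TP+FP+FN) = 250/(250+22+6) = 250/278 = 0.8993

0.8993


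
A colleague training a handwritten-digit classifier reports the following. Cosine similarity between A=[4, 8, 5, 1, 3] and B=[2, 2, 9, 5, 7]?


A·B = 4·2 + 8·2 + 5·9 + 1·5 + 3·7 = 95
‖A‖ = √115 = 10.7238, ‖B‖ = √163 = 12.7671
cos = 95/(√115·√163) = 95/√18745 = 0.6939

0.6939


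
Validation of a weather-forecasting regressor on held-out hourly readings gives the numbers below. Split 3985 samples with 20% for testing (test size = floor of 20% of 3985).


Test = ⌊3985·20/100⌋ = 797
Train = 3985 - 797 = 3188

Train: 3188, Test: 797


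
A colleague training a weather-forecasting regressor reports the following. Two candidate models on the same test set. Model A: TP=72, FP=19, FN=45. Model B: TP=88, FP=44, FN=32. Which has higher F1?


Model A: P=72/91=0.7912, R=72/117=0.6154, F1=2PR/(P+R)=2TP/(2TP+FP+FN)=144/208=0.6923
Model B: P=88/132=0.6667, R=88/120=0.7333, F1=2PR/(P+R)=2TP/(2TP+FP+FN)=176/252=0.6984
0.6923 < 0.6984 → Model B

Model B
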